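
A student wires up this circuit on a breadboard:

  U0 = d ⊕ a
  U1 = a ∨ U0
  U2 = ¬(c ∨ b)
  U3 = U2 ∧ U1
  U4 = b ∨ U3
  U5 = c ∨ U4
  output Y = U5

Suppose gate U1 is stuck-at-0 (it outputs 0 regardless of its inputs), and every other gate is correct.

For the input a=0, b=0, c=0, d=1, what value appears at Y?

Propagate with U1 forced: U0=1, U1=0 [stuck-at-0], U2=1, U3=0, U4=0, U5=0.
So Y = 0. (Without the fault it would be 1.)

0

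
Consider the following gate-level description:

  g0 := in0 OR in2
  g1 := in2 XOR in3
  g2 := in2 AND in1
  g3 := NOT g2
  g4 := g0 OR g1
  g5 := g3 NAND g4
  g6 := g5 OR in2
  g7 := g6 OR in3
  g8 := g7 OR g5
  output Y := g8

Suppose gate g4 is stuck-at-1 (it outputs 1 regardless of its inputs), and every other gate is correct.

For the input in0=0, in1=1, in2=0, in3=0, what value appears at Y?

0

Propagate with g4 forced: g0=0, g1=0, g2=0, g3=1, g4=1 [stuck-at-1], g5=0, g6=0, g7=0, g8=0.
So Y = 0. (Without the fault it would be 1.)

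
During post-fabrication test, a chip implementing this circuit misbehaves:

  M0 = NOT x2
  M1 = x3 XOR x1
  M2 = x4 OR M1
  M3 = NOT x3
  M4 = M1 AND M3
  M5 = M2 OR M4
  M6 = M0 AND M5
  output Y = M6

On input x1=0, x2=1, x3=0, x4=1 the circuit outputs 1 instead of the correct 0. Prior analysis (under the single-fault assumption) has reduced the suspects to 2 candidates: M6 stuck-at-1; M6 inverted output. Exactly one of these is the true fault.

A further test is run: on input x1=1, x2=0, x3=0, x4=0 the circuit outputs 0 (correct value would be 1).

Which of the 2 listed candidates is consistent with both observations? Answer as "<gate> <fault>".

Evaluate each candidate on input x1=1, x2=0, x3=0, x4=0:
  M6 stuck-at-1: M0=1, M1=1, M2=1, M3=1, M4=1, M5=1, M6=1 [stuck-at-1] → 1 — eliminated
  M6 inverted output: M0=1, M1=1, M2=1, M3=1, M4=1, M5=1, M6=0 [inverted output] → 0 — matches
Only M6 inverted output reproduces the observed 0.

M6 inverted output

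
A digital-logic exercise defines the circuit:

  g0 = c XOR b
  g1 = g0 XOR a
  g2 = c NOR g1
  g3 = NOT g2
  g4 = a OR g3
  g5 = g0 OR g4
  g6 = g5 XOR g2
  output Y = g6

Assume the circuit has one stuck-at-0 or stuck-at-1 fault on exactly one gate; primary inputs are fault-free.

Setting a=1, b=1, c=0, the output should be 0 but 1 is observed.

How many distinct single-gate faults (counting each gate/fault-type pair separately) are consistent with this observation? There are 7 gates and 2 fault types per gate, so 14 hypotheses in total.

Fault-free: g0=1, g1=0, g2=1, g3=0, g4=1, g5=1, g6=0 → 0. Observed 1.
  g0 stuck-at-0: output 1 ✓
  g0 stuck-at-1: output 0 ✗
  g1 stuck-at-0: output 0 ✗
  g1 stuck-at-1: output 1 ✓
  g2 stuck-at-0: output 1 ✓
  g2 stuck-at-1: output 0 ✗
  g3 stuck-at-0: output 0 ✗
  g3 stuck-at-1: output 0 ✗
  g4 stuck-at-0: output 0 ✗
  g4 stuck-at-1: output 0 ✗
  g5 stuck-at-0: output 1 ✓
  g5 stuck-at-1: output 0 ✗
  g6 stuck-at-0: output 0 ✗
  g6 stuck-at-1: output 1 ✓
Consistent faults: {g0 stuck-at-0, g1 stuck-at-1, g2 stuck-at-0, g5 stuck-at-0, g6 stuck-at-1} — 5 in all.

5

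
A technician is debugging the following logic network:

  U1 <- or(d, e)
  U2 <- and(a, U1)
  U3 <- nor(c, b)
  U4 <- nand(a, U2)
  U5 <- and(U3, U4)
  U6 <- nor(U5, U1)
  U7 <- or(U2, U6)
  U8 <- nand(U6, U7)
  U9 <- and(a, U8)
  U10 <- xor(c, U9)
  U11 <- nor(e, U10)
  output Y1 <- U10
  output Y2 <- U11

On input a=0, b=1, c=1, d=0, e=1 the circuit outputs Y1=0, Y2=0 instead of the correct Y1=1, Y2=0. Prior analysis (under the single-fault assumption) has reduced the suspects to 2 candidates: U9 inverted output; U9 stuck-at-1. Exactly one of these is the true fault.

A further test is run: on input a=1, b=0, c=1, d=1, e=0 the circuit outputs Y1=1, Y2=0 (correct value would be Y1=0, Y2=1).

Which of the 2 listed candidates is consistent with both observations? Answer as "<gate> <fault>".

Evaluate each candidate on input a=1, b=0, c=1, d=1, e=0:
  U9 inverted output: U1=1, U2=1, U3=0, U4=0, U5=0, U6=0, U7=1, U8=1, U9=0 [inverted output], U10=1, U11=0 → Y1=1, Y2=0 — matches
  U9 stuck-at-1: U1=1, U2=1, U3=0, U4=0, U5=0, U6=0, U7=1, U8=1, U9=1 [stuck-at-1], U10=0, U11=1 → Y1=0, Y2=1 — eliminated
Only U9 inverted output reproduces the observed Y1=1, Y2=0.

U9 inverted output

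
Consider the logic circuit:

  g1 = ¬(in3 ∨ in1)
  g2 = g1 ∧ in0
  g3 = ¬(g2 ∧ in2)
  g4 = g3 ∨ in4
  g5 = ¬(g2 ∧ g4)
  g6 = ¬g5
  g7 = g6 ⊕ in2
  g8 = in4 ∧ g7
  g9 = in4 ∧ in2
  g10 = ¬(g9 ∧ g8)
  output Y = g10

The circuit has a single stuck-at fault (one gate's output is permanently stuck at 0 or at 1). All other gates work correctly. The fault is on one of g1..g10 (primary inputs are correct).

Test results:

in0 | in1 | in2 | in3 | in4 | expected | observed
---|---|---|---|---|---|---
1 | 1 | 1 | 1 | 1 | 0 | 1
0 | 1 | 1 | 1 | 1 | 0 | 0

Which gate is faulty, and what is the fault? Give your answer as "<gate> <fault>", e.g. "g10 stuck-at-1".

g1 stuck-at-1

Fault-free values for test 1 (in0=1, in1=1, in2=1, in3=1, in4=1): g1=0, g2=0, g3=1, g4=1, g5=1, g6=0, g7=1, g8=1, g9=1, g10=0, giving Y=0. Observed 1.
Test 1: faults giving observed 1 are {g1 stuck-at-1, g2 stuck-at-1, g5 stuck-at-0, g6 stuck-at-1, g7 stuck-at-0, g8 stuck-at-0, g9 stuck-at-0, g10 stuck-at-1}.
Test 2 (in0=0, in1=1, in2=1, in3=1, in4=1): fault-free g1=0, g2=0, g3=1, g4=1, g5=1, g6=0, g7=1, g8=1, g9=1, g10=0 → 0; observed 0. Eliminates g2 stuck-at-1, g5 stuck-at-0, g6 stuck-at-1, g7 stuck-at-0, g8 stuck-at-0, g9 stuck-at-0, g10 stuck-at-1.
Only g1 stuck-at-1 is consistent with every test.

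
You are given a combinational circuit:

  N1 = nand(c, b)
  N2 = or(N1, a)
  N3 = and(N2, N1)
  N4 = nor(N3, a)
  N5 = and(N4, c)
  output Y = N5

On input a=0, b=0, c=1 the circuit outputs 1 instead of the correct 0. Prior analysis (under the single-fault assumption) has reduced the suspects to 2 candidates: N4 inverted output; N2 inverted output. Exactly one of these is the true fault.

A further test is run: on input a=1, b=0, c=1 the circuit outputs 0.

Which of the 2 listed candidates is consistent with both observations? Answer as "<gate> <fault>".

Evaluate each candidate on input a=1, b=0, c=1:
  N4 inverted output: N1=1, N2=1, N3=1, N4=1 [inverted output], N5=1 → 1 — eliminated
  N2 inverted output: N1=1, N2=0 [inverted output], N3=0, N4=0, N5=0 → 0 — matches
Only N2 inverted output reproduces the observed 0.

N2 inverted output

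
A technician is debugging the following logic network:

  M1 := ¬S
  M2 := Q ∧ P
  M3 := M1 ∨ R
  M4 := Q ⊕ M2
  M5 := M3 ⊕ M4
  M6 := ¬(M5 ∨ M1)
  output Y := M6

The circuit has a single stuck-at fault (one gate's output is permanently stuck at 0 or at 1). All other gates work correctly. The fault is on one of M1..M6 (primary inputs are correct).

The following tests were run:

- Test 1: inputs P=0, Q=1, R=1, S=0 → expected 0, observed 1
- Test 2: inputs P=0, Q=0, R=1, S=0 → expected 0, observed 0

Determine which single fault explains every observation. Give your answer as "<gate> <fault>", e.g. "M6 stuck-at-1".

M1 stuck-at-0

Fault-free values for test 1 (P=0, Q=1, R=1, S=0): M1=1, M2=0, M3=1, M4=1, M5=0, M6=0, giving Y=0. Observed 1.
Test 1: faults giving observed 1 are {M1 stuck-at-0, M6 stuck-at-1}.
Test 2 (P=0, Q=0, R=1, S=0): fault-free M1=1, M2=0, M3=1, M4=0, M5=1, M6=0 → 0; observed 0. Eliminates M6 stuck-at-1.
Only M1 stuck-at-0 is consistent with every test.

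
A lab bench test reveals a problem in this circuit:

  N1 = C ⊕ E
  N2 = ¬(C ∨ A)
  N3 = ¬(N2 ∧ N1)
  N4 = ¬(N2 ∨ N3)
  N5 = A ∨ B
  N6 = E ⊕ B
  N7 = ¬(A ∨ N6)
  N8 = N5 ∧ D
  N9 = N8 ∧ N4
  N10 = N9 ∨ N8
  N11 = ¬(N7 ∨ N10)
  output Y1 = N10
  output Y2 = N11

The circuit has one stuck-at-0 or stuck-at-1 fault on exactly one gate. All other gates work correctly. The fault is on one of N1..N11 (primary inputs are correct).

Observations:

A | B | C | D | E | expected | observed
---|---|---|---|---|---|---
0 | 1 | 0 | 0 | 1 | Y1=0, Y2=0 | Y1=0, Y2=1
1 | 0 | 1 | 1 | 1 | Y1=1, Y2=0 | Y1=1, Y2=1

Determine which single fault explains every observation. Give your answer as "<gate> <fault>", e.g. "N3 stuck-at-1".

Fault-free values for test 1 (A=0, B=1, C=0, D=0, E=1): N1=1, N2=1, N3=0, N4=0, N5=1, N6=0, N7=1, N8=0, N9=0, N10=0, N11=0, giving Y1=0, Y2=0. Observed Y1=0, Y2=1.
Test 1: faults giving observed Y1=0, Y2=1 are {N6 stuck-at-1, N7 stuck-at-0, N11 stuck-at-1}.
Test 2 (A=1, B=0, C=1, D=1, E=1): fault-free N1=0, N2=0, N3=1, N4=0, N5=1, N6=1, N7=0, N8=1, N9=0, N10=1, N11=0 → Y1=1, Y2=0; observed Y1=1, Y2=1. Eliminates N6 stuck-at-1, N7 stuck-at-0.
Only N11 stuck-at-1 is consistent with every test.

N11 stuck-at-1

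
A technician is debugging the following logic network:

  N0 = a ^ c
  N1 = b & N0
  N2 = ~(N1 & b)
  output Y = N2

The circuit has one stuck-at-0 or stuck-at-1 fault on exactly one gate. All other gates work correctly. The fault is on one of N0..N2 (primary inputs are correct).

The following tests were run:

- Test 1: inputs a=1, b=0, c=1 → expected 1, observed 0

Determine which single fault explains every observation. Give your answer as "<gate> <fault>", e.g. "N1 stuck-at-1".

Fault-free values for test 1 (a=1, b=0, c=1): N0=0, N1=0, N2=1, giving Y=1. Observed 0.
Test 1: faults giving observed 0 are {N2 stuck-at-0}.
Only N2 stuck-at-0 is consistent with every test.

N2 stuck-at-0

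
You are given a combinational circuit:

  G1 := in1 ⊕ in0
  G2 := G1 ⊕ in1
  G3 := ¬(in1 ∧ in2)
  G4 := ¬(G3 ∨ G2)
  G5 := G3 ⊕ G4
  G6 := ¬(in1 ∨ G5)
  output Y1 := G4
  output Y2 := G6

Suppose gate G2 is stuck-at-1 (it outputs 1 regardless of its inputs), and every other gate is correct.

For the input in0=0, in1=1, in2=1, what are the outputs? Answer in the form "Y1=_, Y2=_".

Propagate with G2 forced: G1=1, G2=1 [stuck-at-1], G3=0, G4=0, G5=0, G6=0.
So the outputs are Y1=0, Y2=0. (Without the fault they would be Y1=1, Y2=0.)

Y1=0, Y2=0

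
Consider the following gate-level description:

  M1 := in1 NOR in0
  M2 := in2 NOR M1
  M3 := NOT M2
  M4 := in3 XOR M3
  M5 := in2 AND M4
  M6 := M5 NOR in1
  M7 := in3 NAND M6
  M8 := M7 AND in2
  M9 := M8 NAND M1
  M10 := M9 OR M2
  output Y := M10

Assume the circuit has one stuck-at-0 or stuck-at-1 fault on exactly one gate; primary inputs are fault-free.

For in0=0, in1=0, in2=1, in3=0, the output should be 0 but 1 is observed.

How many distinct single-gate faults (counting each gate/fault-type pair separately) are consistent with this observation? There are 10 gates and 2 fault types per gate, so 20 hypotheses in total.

6

Fault-free: M1=1, M2=0, M3=1, M4=1, M5=1, M6=0, M7=1, M8=1, M9=0, M10=0 → 0. Observed 1.
  M1: stuck-at-0 ✓; others ✗
  M2: stuck-at-1 ✓; others ✗
  M3: none of the 2 fault types match ✗
  M4: none of the 2 fault types match ✗
  M5: none of the 2 fault types match ✗
  M6: none of the 2 fault types match ✗
  M7: stuck-at-0 ✓; others ✗
  M8: stuck-at-0 ✓; others ✗
  M9: stuck-at-1 ✓; others ✗
  M10: stuck-at-1 ✓; others ✗
Consistent faults: {M1 stuck-at-0, M2 stuck-at-1, M7 stuck-at-0, M8 stuck-at-0, M9 stuck-at-1, M10 stuck-at-1} — 6 in all.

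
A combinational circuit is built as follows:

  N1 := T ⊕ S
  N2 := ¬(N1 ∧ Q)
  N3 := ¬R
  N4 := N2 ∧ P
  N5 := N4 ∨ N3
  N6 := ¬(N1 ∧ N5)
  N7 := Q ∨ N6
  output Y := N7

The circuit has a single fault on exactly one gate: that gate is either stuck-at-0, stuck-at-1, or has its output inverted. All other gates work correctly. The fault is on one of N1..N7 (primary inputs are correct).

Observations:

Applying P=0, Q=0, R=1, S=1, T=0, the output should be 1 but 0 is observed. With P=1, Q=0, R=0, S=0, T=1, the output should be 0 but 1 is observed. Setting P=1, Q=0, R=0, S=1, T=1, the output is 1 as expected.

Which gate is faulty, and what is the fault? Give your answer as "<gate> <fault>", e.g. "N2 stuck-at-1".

N5 inverted output

Fault-free values for test 1 (P=0, Q=0, R=1, S=1, T=0): N1=1, N2=1, N3=0, N4=0, N5=0, N6=1, N7=1, giving Y=1. Observed 0.
Test 1: faults giving observed 0 are {N3 stuck-at-1, N3 inverted output, N4 stuck-at-1, N4 inverted output, N5 stuck-at-1, N5 inverted output, N6 stuck-at-0, N6 inverted output, N7 stuck-at-0, N7 inverted output}.
Test 2 (P=1, Q=0, R=0, S=0, T=1): fault-free N1=1, N2=1, N3=1, N4=1, N5=1, N6=0, N7=0 → 0; observed 1. Eliminates N3 stuck-at-1, N3 inverted output, N4 stuck-at-1, N4 inverted output, N5 stuck-at-1, N6 stuck-at-0, N7 stuck-at-0.
Test 3 (P=1, Q=0, R=0, S=1, T=1): fault-free N1=0, N2=1, N3=1, N4=1, N5=1, N6=1, N7=1 → 1; observed 1. Eliminates N6 inverted output, N7 inverted output.
Only N5 inverted output is consistent with every test.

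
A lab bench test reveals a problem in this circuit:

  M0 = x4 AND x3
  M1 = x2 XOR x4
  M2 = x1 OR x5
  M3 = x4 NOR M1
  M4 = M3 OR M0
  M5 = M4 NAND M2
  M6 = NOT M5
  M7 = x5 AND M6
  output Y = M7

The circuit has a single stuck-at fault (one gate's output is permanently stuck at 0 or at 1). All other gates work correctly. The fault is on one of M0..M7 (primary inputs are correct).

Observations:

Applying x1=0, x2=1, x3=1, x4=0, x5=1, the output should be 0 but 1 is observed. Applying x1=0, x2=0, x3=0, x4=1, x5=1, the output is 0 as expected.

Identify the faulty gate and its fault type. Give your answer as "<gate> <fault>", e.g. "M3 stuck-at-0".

M1 stuck-at-0

Fault-free values for test 1 (x1=0, x2=1, x3=1, x4=0, x5=1): M0=0, M1=1, M2=1, M3=0, M4=0, M5=1, M6=0, M7=0, giving Y=0. Observed 1.
Test 1: faults giving observed 1 are {M0 stuck-at-1, M1 stuck-at-0, M3 stuck-at-1, M4 stuck-at-1, M5 stuck-at-0, M6 stuck-at-1, M7 stuck-at-1}.
Test 2 (x1=0, x2=0, x3=0, x4=1, x5=1): fault-free M0=0, M1=1, M2=1, M3=0, M4=0, M5=1, M6=0, M7=0 → 0; observed 0. Eliminates M0 stuck-at-1, M3 stuck-at-1, M4 stuck-at-1, M5 stuck-at-0, M6 stuck-at-1, M7 stuck-at-1.
Only M1 stuck-at-0 is consistent with every test.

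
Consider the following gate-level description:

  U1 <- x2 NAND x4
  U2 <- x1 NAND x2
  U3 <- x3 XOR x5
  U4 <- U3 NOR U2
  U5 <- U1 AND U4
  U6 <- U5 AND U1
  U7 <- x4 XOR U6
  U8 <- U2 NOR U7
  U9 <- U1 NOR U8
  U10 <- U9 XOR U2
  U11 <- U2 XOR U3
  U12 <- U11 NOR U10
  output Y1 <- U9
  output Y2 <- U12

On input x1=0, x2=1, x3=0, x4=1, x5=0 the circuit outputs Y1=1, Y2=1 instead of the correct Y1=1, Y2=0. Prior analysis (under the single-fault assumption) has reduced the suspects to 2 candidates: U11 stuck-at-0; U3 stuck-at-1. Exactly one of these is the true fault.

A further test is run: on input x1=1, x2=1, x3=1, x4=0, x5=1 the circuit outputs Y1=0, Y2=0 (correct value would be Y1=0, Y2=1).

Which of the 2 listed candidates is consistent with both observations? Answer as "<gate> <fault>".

U3 stuck-at-1

Evaluate each candidate on input x1=1, x2=1, x3=1, x4=0, x5=1:
  U11 stuck-at-0: U1=1, U2=0, U3=0, U4=1, U5=1, U6=1, U7=1, U8=0, U9=0, U10=0, U11=0 [stuck-at-0], U12=1 → Y1=0, Y2=1 — eliminated
  U3 stuck-at-1: U1=1, U2=0, U3=1 [stuck-at-1], U4=0, U5=0, U6=0, U7=0, U8=1, U9=0, U10=0, U11=1, U12=0 → Y1=0, Y2=0 — matches
Only U3 stuck-at-1 reproduces the observed Y1=0, Y2=0.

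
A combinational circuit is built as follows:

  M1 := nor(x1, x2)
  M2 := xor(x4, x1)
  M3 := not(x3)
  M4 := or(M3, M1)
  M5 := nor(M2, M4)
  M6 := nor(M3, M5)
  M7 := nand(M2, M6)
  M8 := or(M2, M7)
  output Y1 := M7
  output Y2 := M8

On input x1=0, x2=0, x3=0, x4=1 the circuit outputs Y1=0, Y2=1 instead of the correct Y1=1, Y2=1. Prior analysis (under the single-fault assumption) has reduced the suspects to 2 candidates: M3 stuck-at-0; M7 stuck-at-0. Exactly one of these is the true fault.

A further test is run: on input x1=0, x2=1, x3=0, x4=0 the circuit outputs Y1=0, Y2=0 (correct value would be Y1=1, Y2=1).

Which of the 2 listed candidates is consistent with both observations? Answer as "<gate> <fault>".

Evaluate each candidate on input x1=0, x2=1, x3=0, x4=0:
  M3 stuck-at-0: M1=0, M2=0, M3=0 [stuck-at-0], M4=0, M5=1, M6=0, M7=1, M8=1 → Y1=1, Y2=1 — eliminated
  M7 stuck-at-0: M1=0, M2=0, M3=1, M4=1, M5=0, M6=0, M7=0 [stuck-at-0], M8=0 → Y1=0, Y2=0 — matches
Only M7 stuck-at-0 reproduces the observed Y1=0, Y2=0.

M7 stuck-at-0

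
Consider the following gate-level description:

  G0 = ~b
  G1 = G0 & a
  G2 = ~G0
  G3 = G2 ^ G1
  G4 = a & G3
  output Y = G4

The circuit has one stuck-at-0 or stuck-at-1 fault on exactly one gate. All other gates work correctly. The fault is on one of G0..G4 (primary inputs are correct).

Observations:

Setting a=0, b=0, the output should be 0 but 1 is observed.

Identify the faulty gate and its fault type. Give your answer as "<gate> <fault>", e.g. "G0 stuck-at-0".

Fault-free values for test 1 (a=0, b=0): G0=1, G1=0, G2=0, G3=0, G4=0, giving Y=0. Observed 1.
Test 1: faults giving observed 1 are {G4 stuck-at-1}.
Only G4 stuck-at-1 is consistent with every test.

G4 stuck-at-1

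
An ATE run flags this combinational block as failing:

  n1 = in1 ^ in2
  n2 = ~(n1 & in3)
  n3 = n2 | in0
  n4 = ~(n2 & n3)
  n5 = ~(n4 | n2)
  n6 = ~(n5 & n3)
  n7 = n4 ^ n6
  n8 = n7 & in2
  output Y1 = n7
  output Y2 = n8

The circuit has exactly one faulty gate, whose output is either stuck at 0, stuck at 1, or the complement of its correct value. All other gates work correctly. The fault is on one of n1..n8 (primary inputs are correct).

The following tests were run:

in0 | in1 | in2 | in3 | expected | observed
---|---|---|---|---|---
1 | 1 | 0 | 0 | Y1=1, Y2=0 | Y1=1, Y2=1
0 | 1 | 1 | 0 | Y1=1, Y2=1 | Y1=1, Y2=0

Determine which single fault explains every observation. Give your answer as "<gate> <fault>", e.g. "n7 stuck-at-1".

Fault-free values for test 1 (in0=1, in1=1, in2=0, in3=0): n1=1, n2=1, n3=1, n4=0, n5=0, n6=1, n7=1, n8=0, giving Y1=1, Y2=0. Observed Y1=1, Y2=1.
Test 1: faults giving observed Y1=1, Y2=1 are {n8 stuck-at-1, n8 inverted output}.
Test 2 (in0=0, in1=1, in2=1, in3=0): fault-free n1=0, n2=1, n3=1, n4=0, n5=0, n6=1, n7=1, n8=1 → Y1=1, Y2=1; observed Y1=1, Y2=0. Eliminates n8 stuck-at-1.
Only n8 inverted output is consistent with every test.

n8 inverted output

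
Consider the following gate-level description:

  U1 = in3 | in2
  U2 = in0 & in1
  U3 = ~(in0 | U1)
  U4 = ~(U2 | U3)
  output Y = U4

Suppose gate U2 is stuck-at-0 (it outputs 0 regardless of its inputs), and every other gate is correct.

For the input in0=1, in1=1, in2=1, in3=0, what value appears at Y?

Propagate with U2 forced: U1=1, U2=0 [stuck-at-0], U3=0, U4=1.
So Y = 1. (Without the fault it would be 0.)

1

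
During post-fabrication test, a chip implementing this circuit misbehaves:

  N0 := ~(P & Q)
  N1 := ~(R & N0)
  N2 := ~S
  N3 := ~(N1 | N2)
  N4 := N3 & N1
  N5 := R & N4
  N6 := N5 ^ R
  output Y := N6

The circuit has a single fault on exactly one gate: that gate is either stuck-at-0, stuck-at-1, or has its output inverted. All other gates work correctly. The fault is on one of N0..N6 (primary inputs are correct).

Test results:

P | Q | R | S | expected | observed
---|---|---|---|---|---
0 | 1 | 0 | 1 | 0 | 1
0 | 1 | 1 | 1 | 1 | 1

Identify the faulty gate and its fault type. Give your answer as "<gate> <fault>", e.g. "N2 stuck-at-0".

Fault-free values for test 1 (P=0, Q=1, R=0, S=1): N0=1, N1=1, N2=0, N3=0, N4=0, N5=0, N6=0, giving Y=0. Observed 1.
Test 1: faults giving observed 1 are {N5 stuck-at-1, N5 inverted output, N6 stuck-at-1, N6 inverted output}.
Test 2 (P=0, Q=1, R=1, S=1): fault-free N0=1, N1=0, N2=0, N3=1, N4=0, N5=0, N6=1 → 1; observed 1. Eliminates N5 stuck-at-1, N5 inverted output, N6 inverted output.
Only N6 stuck-at-1 is consistent with every test.

N6 stuck-at-1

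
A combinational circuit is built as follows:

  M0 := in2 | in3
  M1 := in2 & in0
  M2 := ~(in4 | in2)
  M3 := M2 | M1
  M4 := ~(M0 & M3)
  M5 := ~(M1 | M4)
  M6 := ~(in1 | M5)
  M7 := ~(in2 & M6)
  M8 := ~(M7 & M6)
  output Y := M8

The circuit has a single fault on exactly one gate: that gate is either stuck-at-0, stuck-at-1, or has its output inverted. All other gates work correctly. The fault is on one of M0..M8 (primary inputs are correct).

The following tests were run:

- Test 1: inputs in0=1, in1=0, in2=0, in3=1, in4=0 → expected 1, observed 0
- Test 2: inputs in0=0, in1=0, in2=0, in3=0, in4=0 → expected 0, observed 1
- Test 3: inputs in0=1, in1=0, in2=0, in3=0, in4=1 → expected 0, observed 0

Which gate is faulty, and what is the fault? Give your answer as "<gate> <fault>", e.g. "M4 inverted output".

Fault-free values for test 1 (in0=1, in1=0, in2=0, in3=1, in4=0): M0=1, M1=0, M2=1, M3=1, M4=0, M5=1, M6=0, M7=1, M8=1, giving Y=1. Observed 0.
Test 1: faults giving observed 0 are {M0 stuck-at-0, M0 inverted output, M1 stuck-at-1, M1 inverted output, M2 stuck-at-0, M2 inverted output, M3 stuck-at-0, M3 inverted output, M4 stuck-at-1, M4 inverted output, M5 stuck-at-0, M5 inverted output, M6 stuck-at-1, M6 inverted output, M8 stuck-at-0, M8 inverted output}.
Test 2 (in0=0, in1=0, in2=0, in3=0, in4=0): fault-free M0=0, M1=0, M2=1, M3=1, M4=1, M5=0, M6=1, M7=1, M8=0 → 0; observed 1. Eliminates M0 stuck-at-0, M1 stuck-at-1, M1 inverted output, M2 stuck-at-0, M2 inverted output, M3 stuck-at-0, M3 inverted output, M4 stuck-at-1, M5 stuck-at-0, M6 stuck-at-1, M8 stuck-at-0.
Test 3 (in0=1, in1=0, in2=0, in3=0, in4=1): fault-free M0=0, M1=0, M2=0, M3=0, M4=1, M5=0, M6=1, M7=1, M8=0 → 0; observed 0. Eliminates M4 inverted output, M5 inverted output, M6 inverted output, M8 inverted output.
Only M0 inverted output is consistent with every test.

M0 inverted output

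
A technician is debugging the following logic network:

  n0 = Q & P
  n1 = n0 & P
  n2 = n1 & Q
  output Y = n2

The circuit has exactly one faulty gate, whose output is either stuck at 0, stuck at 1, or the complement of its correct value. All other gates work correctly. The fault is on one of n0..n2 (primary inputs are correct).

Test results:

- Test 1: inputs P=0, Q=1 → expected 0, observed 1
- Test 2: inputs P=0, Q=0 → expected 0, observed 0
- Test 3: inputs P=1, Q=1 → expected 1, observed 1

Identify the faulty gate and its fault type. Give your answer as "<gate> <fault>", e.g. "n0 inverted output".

Fault-free values for test 1 (P=0, Q=1): n0=0, n1=0, n2=0, giving Y=0. Observed 1.
Test 1: faults giving observed 1 are {n1 stuck-at-1, n1 inverted output, n2 stuck-at-1, n2 inverted output}.
Test 2 (P=0, Q=0): fault-free n0=0, n1=0, n2=0 → 0; observed 0. Eliminates n2 stuck-at-1, n2 inverted output.
Test 3 (P=1, Q=1): fault-free n0=1, n1=1, n2=1 → 1; observed 1. Eliminates n1 inverted output.
Only n1 stuck-at-1 is consistent with every test.

n1 stuck-at-1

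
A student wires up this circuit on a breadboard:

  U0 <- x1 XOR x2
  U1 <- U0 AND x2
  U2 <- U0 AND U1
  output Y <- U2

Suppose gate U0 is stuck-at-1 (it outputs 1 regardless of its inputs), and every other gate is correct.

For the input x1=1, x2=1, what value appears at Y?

1

Propagate with U0 forced: U0=1 [stuck-at-1], U1=1, U2=1.
So Y = 1. (Without the fault it would be 0.)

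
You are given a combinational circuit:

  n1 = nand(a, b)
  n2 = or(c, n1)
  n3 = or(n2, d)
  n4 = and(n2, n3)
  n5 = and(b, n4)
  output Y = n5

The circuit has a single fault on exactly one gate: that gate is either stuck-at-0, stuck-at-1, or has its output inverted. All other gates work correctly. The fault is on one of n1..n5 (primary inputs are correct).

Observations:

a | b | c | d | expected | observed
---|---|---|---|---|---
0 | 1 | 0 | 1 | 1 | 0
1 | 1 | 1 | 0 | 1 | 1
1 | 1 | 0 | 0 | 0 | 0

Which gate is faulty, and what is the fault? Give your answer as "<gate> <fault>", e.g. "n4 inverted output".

Fault-free values for test 1 (a=0, b=1, c=0, d=1): n1=1, n2=1, n3=1, n4=1, n5=1, giving Y=1. Observed 0.
Test 1: faults giving observed 0 are {n1 stuck-at-0, n1 inverted output, n2 stuck-at-0, n2 inverted output, n3 stuck-at-0, n3 inverted output, n4 stuck-at-0, n4 inverted output, n5 stuck-at-0, n5 inverted output}.
Test 2 (a=1, b=1, c=1, d=0): fault-free n1=0, n2=1, n3=1, n4=1, n5=1 → 1; observed 1. Eliminates n2 stuck-at-0, n2 inverted output, n3 stuck-at-0, n3 inverted output, n4 stuck-at-0, n4 inverted output, n5 stuck-at-0, n5 inverted output.
Test 3 (a=1, b=1, c=0, d=0): fault-free n1=0, n2=0, n3=0, n4=0, n5=0 → 0; observed 0. Eliminates n1 inverted output.
Only n1 stuck-at-0 is consistent with every test.

n1 stuck-at-0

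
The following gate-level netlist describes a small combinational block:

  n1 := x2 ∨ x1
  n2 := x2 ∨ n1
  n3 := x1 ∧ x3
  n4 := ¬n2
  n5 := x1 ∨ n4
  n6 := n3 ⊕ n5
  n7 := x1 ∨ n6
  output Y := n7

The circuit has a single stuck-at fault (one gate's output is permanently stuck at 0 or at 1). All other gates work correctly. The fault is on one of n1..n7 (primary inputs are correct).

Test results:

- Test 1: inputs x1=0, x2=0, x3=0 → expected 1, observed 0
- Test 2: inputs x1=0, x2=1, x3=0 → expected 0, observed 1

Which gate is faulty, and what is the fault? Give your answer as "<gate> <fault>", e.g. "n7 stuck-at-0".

Fault-free values for test 1 (x1=0, x2=0, x3=0): n1=0, n2=0, n3=0, n4=1, n5=1, n6=1, n7=1, giving Y=1. Observed 0.
Test 1: faults giving observed 0 are {n1 stuck-at-1, n2 stuck-at-1, n3 stuck-at-1, n4 stuck-at-0, n5 stuck-at-0, n6 stuck-at-0, n7 stuck-at-0}.
Test 2 (x1=0, x2=1, x3=0): fault-free n1=1, n2=1, n3=0, n4=0, n5=0, n6=0, n7=0 → 0; observed 1. Eliminates n1 stuck-at-1, n2 stuck-at-1, n4 stuck-at-0, n5 stuck-at-0, n6 stuck-at-0, n7 stuck-at-0.
Only n3 stuck-at-1 is consistent with every test.

n3 stuck-at-1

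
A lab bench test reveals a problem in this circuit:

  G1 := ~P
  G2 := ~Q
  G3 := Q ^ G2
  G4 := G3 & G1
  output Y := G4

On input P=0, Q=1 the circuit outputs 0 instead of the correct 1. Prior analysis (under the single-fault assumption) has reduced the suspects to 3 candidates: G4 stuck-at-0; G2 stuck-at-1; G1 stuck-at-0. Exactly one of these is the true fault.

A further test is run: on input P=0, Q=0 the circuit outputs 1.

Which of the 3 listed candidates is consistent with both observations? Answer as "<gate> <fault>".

G2 stuck-at-1

Evaluate each candidate on input P=0, Q=0:
  G4 stuck-at-0: G1=1, G2=1, G3=1, G4=0 [stuck-at-0] → 0 — eliminated
  G2 stuck-at-1: G1=1, G2=1 [stuck-at-1], G3=1, G4=1 → 1 — matches
  G1 stuck-at-0: G1=0 [stuck-at-0], G2=1, G3=1, G4=0 → 0 — eliminated
Only G2 stuck-at-1 reproduces the observed 1.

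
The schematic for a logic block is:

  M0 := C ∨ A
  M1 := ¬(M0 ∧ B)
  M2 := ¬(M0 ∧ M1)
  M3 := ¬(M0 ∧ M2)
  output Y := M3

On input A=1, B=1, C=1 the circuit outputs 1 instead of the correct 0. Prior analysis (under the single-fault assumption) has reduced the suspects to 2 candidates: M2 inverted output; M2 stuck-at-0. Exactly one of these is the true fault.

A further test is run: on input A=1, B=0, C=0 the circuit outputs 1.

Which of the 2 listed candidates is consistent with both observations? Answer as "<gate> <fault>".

M2 stuck-at-0

Evaluate each candidate on input A=1, B=0, C=0:
  M2 inverted output: M0=1, M1=1, M2=1 [inverted output], M3=0 → 0 — eliminated
  M2 stuck-at-0: M0=1, M1=1, M2=0 [stuck-at-0], M3=1 → 1 — matches
Only M2 stuck-at-0 reproduces the observed 1.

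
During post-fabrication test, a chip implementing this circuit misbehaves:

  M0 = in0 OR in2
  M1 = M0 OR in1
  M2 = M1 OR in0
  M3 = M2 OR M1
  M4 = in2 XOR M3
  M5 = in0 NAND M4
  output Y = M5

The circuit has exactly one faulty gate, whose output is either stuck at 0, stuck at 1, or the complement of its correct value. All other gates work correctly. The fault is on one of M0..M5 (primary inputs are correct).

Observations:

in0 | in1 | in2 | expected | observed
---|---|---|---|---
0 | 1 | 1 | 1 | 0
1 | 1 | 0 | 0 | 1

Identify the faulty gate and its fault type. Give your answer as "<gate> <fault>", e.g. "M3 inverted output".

Fault-free values for test 1 (in0=0, in1=1, in2=1): M0=1, M1=1, M2=1, M3=1, M4=0, M5=1, giving Y=1. Observed 0.
Test 1: faults giving observed 0 are {M5 stuck-at-0, M5 inverted output}.
Test 2 (in0=1, in1=1, in2=0): fault-free M0=1, M1=1, M2=1, M3=1, M4=1, M5=0 → 0; observed 1. Eliminates M5 stuck-at-0.
Only M5 inverted output is consistent with every test.

M5 inverted output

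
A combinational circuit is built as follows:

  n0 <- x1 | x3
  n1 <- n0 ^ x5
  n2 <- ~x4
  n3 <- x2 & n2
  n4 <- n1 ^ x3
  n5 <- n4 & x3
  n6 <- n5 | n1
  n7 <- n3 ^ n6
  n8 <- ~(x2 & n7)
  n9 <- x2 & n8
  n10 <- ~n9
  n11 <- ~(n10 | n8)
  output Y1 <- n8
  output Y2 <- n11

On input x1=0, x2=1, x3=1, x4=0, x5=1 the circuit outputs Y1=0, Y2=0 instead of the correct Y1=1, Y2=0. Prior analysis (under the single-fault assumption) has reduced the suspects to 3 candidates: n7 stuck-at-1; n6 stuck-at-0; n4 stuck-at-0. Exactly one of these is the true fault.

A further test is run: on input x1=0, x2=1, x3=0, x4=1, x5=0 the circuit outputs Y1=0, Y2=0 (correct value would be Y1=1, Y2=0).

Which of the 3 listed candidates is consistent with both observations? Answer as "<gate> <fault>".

n7 stuck-at-1

Evaluate each candidate on input x1=0, x2=1, x3=0, x4=1, x5=0:
  n7 stuck-at-1: n0=0, n1=0, n2=0, n3=0, n4=0, n5=0, n6=0, n7=1 [stuck-at-1], n8=0, n9=0, n10=1, n11=0 → Y1=0, Y2=0 — matches
  n6 stuck-at-0: n0=0, n1=0, n2=0, n3=0, n4=0, n5=0, n6=0 [stuck-at-0], n7=0, n8=1, n9=1, n10=0, n11=0 → Y1=1, Y2=0 — eliminated
  n4 stuck-at-0: n0=0, n1=0, n2=0, n3=0, n4=0 [stuck-at-0], n5=0, n6=0, n7=0, n8=1, n9=1, n10=0, n11=0 → Y1=1, Y2=0 — eliminated
Only n7 stuck-at-1 reproduces the observed Y1=0, Y2=0.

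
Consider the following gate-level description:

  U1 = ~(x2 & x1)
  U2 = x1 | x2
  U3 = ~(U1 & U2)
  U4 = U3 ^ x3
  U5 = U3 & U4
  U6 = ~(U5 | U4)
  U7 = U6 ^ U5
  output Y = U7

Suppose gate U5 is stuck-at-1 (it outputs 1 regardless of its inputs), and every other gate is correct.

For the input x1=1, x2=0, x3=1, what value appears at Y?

Propagate with U5 forced: U1=1, U2=1, U3=0, U4=1, U5=1 [stuck-at-1], U6=0, U7=1.
So Y = 1. (Without the fault it would be 0.)

1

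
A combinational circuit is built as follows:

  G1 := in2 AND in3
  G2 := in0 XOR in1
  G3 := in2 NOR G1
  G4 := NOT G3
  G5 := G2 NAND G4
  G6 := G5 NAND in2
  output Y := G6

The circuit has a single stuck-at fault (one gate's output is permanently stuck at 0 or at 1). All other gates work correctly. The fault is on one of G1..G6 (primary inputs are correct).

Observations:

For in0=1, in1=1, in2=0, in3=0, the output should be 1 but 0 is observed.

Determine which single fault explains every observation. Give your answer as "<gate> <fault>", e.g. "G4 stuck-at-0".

G6 stuck-at-0

Fault-free values for test 1 (in0=1, in1=1, in2=0, in3=0): G1=0, G2=0, G3=1, G4=0, G5=1, G6=1, giving Y=1. Observed 0.
Test 1: faults giving observed 0 are {G6 stuck-at-0}.
Only G6 stuck-at-0 is consistent with every test.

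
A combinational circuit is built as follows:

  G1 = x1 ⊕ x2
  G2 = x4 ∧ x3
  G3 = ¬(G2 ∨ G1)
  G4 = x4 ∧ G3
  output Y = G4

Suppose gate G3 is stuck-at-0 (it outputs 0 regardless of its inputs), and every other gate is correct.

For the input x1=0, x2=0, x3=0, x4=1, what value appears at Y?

0

Propagate with G3 forced: G1=0, G2=0, G3=0 [stuck-at-0], G4=0.
So Y = 0. (Without the fault it would be 1.)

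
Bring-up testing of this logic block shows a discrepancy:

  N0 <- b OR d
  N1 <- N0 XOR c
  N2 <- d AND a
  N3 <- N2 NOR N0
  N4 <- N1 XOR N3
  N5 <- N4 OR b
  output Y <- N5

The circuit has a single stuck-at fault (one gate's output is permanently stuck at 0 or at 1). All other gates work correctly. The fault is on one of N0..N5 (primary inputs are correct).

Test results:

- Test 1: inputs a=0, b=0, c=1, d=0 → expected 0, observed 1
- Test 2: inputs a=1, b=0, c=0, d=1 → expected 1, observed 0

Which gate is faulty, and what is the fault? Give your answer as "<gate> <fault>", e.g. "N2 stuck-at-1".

N1 stuck-at-0

Fault-free values for test 1 (a=0, b=0, c=1, d=0): N0=0, N1=1, N2=0, N3=1, N4=0, N5=0, giving Y=0. Observed 1.
Test 1: faults giving observed 1 are {N1 stuck-at-0, N2 stuck-at-1, N3 stuck-at-0, N4 stuck-at-1, N5 stuck-at-1}.
Test 2 (a=1, b=0, c=0, d=1): fault-free N0=1, N1=1, N2=1, N3=0, N4=1, N5=1 → 1; observed 0. Eliminates N2 stuck-at-1, N3 stuck-at-0, N4 stuck-at-1, N5 stuck-at-1.
Only N1 stuck-at-0 is consistent with every test.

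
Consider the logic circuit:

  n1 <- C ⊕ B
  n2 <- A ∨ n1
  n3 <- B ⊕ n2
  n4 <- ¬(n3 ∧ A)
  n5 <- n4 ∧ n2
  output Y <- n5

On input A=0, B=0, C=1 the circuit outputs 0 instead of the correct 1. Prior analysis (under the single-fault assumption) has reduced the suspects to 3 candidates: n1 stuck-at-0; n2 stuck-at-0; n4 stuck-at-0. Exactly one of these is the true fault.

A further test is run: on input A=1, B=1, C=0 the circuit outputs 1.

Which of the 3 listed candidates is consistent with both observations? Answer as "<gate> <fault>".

n1 stuck-at-0

Evaluate each candidate on input A=1, B=1, C=0:
  n1 stuck-at-0: n1=0 [stuck-at-0], n2=1, n3=0, n4=1, n5=1 → 1 — matches
  n2 stuck-at-0: n1=1, n2=0 [stuck-at-0], n3=1, n4=0, n5=0 → 0 — eliminated
  n4 stuck-at-0: n1=1, n2=1, n3=0, n4=0 [stuck-at-0], n5=0 → 0 — eliminated
Only n1 stuck-at-0 reproduces the observed 1.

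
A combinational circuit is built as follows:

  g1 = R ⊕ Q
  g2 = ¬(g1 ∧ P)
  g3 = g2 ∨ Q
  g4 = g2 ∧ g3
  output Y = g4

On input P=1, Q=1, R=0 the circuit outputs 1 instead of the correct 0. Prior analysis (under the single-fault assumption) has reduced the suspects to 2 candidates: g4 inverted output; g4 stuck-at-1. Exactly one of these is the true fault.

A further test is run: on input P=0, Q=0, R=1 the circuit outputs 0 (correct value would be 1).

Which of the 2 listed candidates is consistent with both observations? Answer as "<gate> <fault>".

Evaluate each candidate on input P=0, Q=0, R=1:
  g4 inverted output: g1=1, g2=1, g3=1, g4=0 [inverted output] → 0 — matches
  g4 stuck-at-1: g1=1, g2=1, g3=1, g4=1 [stuck-at-1] → 1 — eliminated
Only g4 inverted output reproduces the observed 0.

g4 inverted output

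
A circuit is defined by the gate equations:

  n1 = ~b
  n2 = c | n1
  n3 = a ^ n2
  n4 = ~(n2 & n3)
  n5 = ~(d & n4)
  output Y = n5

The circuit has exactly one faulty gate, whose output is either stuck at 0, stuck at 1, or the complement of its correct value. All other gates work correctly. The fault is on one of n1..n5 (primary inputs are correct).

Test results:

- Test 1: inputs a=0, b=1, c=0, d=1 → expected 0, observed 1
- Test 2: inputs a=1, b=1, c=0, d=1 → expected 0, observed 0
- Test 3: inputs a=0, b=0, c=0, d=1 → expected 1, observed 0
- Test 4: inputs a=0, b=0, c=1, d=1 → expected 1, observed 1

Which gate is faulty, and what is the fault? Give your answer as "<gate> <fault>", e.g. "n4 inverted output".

Fault-free values for test 1 (a=0, b=1, c=0, d=1): n1=0, n2=0, n3=0, n4=1, n5=0, giving Y=0. Observed 1.
Test 1: faults giving observed 1 are {n1 stuck-at-1, n1 inverted output, n2 stuck-at-1, n2 inverted output, n4 stuck-at-0, n4 inverted output, n5 stuck-at-1, n5 inverted output}.
Test 2 (a=1, b=1, c=0, d=1): fault-free n1=0, n2=0, n3=1, n4=1, n5=0 → 0; observed 0. Eliminates n4 stuck-at-0, n4 inverted output, n5 stuck-at-1, n5 inverted output.
Test 3 (a=0, b=0, c=0, d=1): fault-free n1=1, n2=1, n3=1, n4=0, n5=1 → 1; observed 0. Eliminates n1 stuck-at-1, n2 stuck-at-1.
Test 4 (a=0, b=0, c=1, d=1): fault-free n1=1, n2=1, n3=1, n4=0, n5=1 → 1; observed 1. Eliminates n2 inverted output.
Only n1 inverted output is consistent with every test.

n1 inverted output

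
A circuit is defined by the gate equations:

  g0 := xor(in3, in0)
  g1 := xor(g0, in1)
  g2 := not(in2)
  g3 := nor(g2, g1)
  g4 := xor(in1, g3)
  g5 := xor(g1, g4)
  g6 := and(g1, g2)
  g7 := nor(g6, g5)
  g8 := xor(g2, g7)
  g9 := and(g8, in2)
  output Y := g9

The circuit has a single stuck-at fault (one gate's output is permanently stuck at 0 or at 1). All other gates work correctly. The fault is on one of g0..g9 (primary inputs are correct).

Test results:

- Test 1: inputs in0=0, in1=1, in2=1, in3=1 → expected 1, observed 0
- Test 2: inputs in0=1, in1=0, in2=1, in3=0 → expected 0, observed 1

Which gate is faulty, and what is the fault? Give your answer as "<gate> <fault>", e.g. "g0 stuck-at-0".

Fault-free values for test 1 (in0=0, in1=1, in2=1, in3=1): g0=1, g1=0, g2=0, g3=1, g4=0, g5=0, g6=0, g7=1, g8=1, g9=1, giving Y=1. Observed 0.
Test 1: faults giving observed 0 are {g3 stuck-at-0, g4 stuck-at-1, g5 stuck-at-1, g6 stuck-at-1, g7 stuck-at-0, g8 stuck-at-0, g9 stuck-at-0}.
Test 2 (in0=1, in1=0, in2=1, in3=0): fault-free g0=1, g1=1, g2=0, g3=0, g4=0, g5=1, g6=0, g7=0, g8=0, g9=0 → 0; observed 1. Eliminates g3 stuck-at-0, g5 stuck-at-1, g6 stuck-at-1, g7 stuck-at-0, g8 stuck-at-0, g9 stuck-at-0.
Only g4 stuck-at-1 is consistent with every test.

g4 stuck-at-1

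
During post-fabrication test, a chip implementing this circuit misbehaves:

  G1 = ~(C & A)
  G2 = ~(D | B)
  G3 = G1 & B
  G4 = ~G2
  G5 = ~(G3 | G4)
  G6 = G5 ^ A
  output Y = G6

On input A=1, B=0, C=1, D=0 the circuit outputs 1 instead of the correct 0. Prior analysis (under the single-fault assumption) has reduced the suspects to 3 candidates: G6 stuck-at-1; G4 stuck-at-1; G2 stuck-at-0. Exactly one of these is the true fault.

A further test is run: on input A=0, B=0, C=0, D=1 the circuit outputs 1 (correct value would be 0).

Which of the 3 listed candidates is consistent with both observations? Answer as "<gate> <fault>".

Evaluate each candidate on input A=0, B=0, C=0, D=1:
  G6 stuck-at-1: G1=1, G2=0, G3=0, G4=1, G5=0, G6=1 [stuck-at-1] → 1 — matches
  G4 stuck-at-1: G1=1, G2=0, G3=0, G4=1 [stuck-at-1], G5=0, G6=0 → 0 — eliminated
  G2 stuck-at-0: G1=1, G2=0 [stuck-at-0], G3=0, G4=1, G5=0, G6=0 → 0 — eliminated
Only G6 stuck-at-1 reproduces the observed 1.

G6 stuck-at-1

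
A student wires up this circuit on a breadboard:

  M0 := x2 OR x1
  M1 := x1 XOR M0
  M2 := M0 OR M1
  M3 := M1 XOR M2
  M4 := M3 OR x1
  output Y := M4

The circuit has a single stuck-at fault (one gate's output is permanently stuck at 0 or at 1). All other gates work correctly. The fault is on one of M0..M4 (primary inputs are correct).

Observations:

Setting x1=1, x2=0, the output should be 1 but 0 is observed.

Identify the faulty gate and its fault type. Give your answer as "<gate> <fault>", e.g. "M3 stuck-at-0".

Fault-free values for test 1 (x1=1, x2=0): M0=1, M1=0, M2=1, M3=1, M4=1, giving Y=1. Observed 0.
Test 1: faults giving observed 0 are {M4 stuck-at-0}.
Only M4 stuck-at-0 is consistent with every test.

M4 stuck-at-0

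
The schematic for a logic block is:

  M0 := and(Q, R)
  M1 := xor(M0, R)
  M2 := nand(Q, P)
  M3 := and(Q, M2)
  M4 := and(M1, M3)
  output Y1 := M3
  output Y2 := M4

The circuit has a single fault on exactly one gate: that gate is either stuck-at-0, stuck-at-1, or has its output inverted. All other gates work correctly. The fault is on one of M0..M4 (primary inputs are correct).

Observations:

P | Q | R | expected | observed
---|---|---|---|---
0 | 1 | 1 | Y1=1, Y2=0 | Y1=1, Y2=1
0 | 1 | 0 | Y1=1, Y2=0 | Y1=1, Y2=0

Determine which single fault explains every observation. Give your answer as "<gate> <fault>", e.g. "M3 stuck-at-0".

M0 stuck-at-0

Fault-free values for test 1 (P=0, Q=1, R=1): M0=1, M1=0, M2=1, M3=1, M4=0, giving Y1=1, Y2=0. Observed Y1=1, Y2=1.
Test 1: faults giving observed Y1=1, Y2=1 are {M0 stuck-at-0, M0 inverted output, M1 stuck-at-1, M1 inverted output, M4 stuck-at-1, M4 inverted output}.
Test 2 (P=0, Q=1, R=0): fault-free M0=0, M1=0, M2=1, M3=1, M4=0 → Y1=1, Y2=0; observed Y1=1, Y2=0. Eliminates M0 inverted output, M1 stuck-at-1, M1 inverted output, M4 stuck-at-1, M4 inverted output.
Only M0 stuck-at-0 is consistent with every test.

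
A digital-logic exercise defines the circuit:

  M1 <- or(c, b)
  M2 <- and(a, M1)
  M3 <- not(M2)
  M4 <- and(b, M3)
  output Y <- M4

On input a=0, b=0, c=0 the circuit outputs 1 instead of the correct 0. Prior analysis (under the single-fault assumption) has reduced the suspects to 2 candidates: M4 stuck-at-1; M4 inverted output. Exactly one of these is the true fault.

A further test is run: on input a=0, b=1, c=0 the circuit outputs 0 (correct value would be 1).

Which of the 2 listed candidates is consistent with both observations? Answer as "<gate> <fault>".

M4 inverted output

Evaluate each candidate on input a=0, b=1, c=0:
  M4 stuck-at-1: M1=1, M2=0, M3=1, M4=1 [stuck-at-1] → 1 — eliminated
  M4 inverted output: M1=1, M2=0, M3=1, M4=0 [inverted output] → 0 — matches
Only M4 inverted output reproduces the observed 0.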